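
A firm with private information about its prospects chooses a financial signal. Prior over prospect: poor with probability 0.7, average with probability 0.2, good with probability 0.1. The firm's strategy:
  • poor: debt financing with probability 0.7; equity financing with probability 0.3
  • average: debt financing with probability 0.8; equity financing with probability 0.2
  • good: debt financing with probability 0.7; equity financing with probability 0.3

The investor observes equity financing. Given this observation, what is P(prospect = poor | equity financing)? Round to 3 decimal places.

0.750

P(equity financing) = 0.7·0.3 + 0.2·0.2 + 0.1·0.3 = 0.28
P(poor | equity financing) = (0.7·0.3) / 0.28 = 0.21 / 0.28 = 0.75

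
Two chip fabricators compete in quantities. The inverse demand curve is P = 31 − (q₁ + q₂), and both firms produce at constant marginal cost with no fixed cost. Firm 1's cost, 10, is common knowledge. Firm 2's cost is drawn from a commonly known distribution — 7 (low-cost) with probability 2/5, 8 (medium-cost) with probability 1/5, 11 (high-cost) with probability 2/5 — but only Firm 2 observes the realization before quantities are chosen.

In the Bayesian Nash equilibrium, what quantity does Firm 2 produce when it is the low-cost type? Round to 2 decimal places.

8.70

Type-c best response for Firm 2: q₂(c) = (31 − c)/2 − q₁/2.
Firm 1 maximizes expected profit; its first-order condition is 31 − 2q₁ − E[q₂] − 10 = 0.
Substituting E[q₂] and solving: E[c₂] = 8.8, so q₁ = (31 − 2·10 + 8.8)/3 = 6.6.
q₂(low-cost) = (31 − 7 − 6.6)/2 = 8.7.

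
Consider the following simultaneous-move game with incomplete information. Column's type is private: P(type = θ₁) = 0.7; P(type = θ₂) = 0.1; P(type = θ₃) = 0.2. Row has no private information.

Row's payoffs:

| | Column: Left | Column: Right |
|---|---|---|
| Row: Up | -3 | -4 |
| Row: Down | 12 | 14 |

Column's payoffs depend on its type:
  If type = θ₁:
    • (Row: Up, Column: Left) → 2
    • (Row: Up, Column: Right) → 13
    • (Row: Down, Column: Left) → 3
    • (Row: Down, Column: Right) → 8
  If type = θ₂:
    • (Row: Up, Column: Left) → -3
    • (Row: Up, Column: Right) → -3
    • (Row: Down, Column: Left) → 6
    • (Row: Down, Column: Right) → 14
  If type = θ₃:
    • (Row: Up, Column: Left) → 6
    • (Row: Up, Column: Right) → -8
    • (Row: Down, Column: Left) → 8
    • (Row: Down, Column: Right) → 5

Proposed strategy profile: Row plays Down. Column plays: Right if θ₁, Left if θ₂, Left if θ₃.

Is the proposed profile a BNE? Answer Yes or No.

Row plays Down: E[Down] = 0.7·(14) + 0.1·(12) + 0.2·(12) = 13.4; E[Up] = -3.7. Best-responding. ✓
Column (type θ₁), facing Down: Left gives 3, Right gives 8. Proposed Right is best. ✓
Column (type θ₂), facing Down: Left gives 6, Right gives 14. Proposed Left is not best — profitable deviation exists. ✗
Column (type θ₃), facing Down: Left gives 8, Right gives 5. Proposed Left is best. ✓

No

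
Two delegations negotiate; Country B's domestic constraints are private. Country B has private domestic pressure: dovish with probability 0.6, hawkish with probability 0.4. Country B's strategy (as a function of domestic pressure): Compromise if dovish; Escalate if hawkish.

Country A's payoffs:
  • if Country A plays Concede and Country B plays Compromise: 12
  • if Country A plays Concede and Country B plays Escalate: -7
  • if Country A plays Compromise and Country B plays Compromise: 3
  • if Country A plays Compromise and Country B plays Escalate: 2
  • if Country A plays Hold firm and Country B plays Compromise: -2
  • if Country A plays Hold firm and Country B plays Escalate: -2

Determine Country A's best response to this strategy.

Compute Country A's expected payoff for each action, taking the expectation over Country B's type.
E[Concede] = 0.6·(12) + 0.4·(-7) = 4.4
E[Compromise] = 0.6·(3) + 0.4·(2) = 2.6
E[Hold firm] = 0.6·(-2) + 0.4·(-2) = -2
Best response: Concede (4.4 is the largest).

Concede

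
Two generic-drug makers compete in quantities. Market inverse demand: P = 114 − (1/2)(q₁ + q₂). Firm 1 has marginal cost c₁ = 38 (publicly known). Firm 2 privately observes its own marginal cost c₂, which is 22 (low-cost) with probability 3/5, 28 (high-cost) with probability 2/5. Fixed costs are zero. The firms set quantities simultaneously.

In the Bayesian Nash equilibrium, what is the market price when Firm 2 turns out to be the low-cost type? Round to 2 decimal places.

Type-c best response for Firm 2: q₂(c) = (114 − c) − q₁/2.
Firm 1 maximizes expected profit; its first-order condition is 114 − q₁ − (1/2)E[q₂] − 38 = 0.
Substituting E[q₂] and solving: E[c₂] = 24.4, so q₁ = (114 − 2·38 + 24.4)/(3/2) = 41.6.
q₂(low-cost) = 71.2, so P = 114 − (1/2)·(41.6 + 71.2) = 57.6.

57.60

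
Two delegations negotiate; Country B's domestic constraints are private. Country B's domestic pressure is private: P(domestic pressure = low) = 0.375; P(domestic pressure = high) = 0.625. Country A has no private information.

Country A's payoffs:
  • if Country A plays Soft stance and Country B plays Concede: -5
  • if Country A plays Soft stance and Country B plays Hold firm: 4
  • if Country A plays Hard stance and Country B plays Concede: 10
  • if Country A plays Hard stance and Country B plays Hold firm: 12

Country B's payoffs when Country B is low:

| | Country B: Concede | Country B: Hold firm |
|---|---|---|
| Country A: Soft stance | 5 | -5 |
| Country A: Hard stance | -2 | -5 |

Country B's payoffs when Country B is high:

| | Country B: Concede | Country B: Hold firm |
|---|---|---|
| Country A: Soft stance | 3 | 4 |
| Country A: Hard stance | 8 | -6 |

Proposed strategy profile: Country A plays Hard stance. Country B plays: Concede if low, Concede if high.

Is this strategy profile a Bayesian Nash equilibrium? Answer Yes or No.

A profile is a BNE iff every type of every player is best-responding given beliefs about the other side.
Country A plays Hard stance: E[Hard stance] = 0.375·(10) + 0.625·(10) = 10; E[Soft stance] = -5. Best-responding. ✓
Country B (domestic pressure low), facing Hard stance: Concede gives -2, Hold firm gives -5. Proposed Concede is best. ✓
Country B (domestic pressure high), facing Hard stance: Concede gives 8, Hold firm gives -6. Proposed Concede is best. ✓

Yes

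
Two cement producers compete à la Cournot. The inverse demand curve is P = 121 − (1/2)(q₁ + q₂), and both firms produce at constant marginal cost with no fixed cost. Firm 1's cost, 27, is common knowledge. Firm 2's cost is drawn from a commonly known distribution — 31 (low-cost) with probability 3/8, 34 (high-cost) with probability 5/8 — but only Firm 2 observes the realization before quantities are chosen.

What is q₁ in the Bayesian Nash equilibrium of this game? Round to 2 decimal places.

Type-c best response for Firm 2: q₂(c) = (121 − c) − q₁/2.
Firm 1 maximizes expected profit; its first-order condition is 121 − q₁ − (1/2)E[q₂] − 27 = 0.
Substituting E[q₂] and solving: E[c₂] = 32.875, so q₁ = (121 − 2·27 + 32.875)/(3/2) = 66.5833.

66.58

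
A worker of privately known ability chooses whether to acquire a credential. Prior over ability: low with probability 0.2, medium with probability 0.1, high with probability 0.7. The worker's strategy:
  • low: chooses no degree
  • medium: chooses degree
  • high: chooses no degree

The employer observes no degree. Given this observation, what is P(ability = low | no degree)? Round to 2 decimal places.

Apply Bayes' rule using the sender's strategy as the likelihood.
P(no degree) = 0.2·1 + 0.1·0 + 0.7·1 = 0.9
P(low | no degree) = (0.2·1) / 0.9 = 0.2 / 0.9 = 0.222222

0.22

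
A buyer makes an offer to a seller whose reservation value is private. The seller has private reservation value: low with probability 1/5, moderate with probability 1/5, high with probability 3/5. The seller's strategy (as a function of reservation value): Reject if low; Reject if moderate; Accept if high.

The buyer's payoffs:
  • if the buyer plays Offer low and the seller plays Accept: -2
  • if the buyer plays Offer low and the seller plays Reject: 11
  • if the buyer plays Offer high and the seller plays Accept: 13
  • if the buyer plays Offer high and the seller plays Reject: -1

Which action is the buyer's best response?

E[Offer low] = 1/5·(11) + 1/5·(11) + 3/5·(-2) = 16/5
E[Offer high] = 1/5·(-1) + 1/5·(-1) + 3/5·(13) = 37/5
Best response: Offer high (37/5 is the largest).

Offer high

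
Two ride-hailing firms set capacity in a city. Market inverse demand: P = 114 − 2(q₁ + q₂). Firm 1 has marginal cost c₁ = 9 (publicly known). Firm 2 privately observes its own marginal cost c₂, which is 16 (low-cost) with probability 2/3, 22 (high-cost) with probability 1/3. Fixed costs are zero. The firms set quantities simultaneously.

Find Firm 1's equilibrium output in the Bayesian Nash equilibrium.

19

Firm 2 with cost c maximizes (114 − 2(q₁+q₂) − c)·q₂, giving q₂(c) = (114 − c − 2q₁)/4.
E[c₂] = 2/3·16 + 1/3·22 = 18
Firm 1's FOC against E[q₂] yields q₁ = (114 − 2·9 + E[c₂])/6 = (114 − 18 + 18)/6 = 19.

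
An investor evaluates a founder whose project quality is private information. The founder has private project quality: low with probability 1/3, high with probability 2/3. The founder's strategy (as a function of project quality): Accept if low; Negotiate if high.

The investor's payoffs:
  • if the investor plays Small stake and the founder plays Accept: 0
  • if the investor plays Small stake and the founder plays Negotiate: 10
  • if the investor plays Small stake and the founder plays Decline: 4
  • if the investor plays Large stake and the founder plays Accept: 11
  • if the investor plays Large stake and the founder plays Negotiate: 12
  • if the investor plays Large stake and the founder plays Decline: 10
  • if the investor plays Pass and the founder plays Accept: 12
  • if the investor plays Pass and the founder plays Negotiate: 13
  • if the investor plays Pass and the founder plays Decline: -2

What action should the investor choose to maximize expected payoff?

E[Small stake] = 1/3·(0) + 2/3·(10) = 20/3
E[Large stake] = 1/3·(11) + 2/3·(12) = 35/3
E[Pass] = 1/3·(12) + 2/3·(13) = 38/3
Best response: Pass (38/3 is the largest).

Pass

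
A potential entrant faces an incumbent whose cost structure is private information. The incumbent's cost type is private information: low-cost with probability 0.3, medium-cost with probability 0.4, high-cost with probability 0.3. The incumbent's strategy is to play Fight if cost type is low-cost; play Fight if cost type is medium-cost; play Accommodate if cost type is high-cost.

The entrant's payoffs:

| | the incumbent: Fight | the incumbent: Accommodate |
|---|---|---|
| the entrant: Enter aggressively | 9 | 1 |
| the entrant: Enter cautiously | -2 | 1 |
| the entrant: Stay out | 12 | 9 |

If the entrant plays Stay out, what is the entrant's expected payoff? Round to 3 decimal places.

Take the expectation over the incumbent's cost type, weighting each type's action by its prior probability.
E[Stay out] = 0.3·12 + 0.4·12 + 0.3·9 = 3.6 + 4.8 + 2.7 = 11.1

11.100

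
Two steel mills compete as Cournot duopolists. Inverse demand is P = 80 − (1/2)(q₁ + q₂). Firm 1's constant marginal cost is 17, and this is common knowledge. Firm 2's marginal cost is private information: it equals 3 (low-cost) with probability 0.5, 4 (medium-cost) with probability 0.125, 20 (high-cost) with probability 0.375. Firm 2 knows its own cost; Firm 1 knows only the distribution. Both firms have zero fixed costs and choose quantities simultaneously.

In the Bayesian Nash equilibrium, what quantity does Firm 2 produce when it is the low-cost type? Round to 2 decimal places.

Firm 2 with cost c maximizes (80 − (1/2)(q₁+q₂) − c)·q₂, giving q₂(c) = (80 − c − (1/2)q₁).
E[c₂] = 0.5·3 + 0.125·4 + 0.375·20 = 9.5
Firm 1's FOC against E[q₂] yields q₁ = (80 − 2·17 + E[c₂])/(3/2) = (80 − 34 + 9.5)/(3/2) = 37.
q₂(low-cost) = (80 − 3 − (1/2)·37) = 58.5.

58.50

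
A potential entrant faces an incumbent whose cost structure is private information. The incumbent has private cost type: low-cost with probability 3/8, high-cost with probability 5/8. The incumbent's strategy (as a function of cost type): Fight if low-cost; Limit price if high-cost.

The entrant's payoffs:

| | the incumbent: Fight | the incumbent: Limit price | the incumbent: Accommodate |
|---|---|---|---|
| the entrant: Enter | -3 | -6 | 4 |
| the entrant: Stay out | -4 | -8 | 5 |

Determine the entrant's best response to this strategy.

E[Enter] = 3/8·(-3) + 5/8·(-6) = -39/8
E[Stay out] = 3/8·(-4) + 5/8·(-8) = -13/2
Best response: Enter (-39/8 is the largest).

Enter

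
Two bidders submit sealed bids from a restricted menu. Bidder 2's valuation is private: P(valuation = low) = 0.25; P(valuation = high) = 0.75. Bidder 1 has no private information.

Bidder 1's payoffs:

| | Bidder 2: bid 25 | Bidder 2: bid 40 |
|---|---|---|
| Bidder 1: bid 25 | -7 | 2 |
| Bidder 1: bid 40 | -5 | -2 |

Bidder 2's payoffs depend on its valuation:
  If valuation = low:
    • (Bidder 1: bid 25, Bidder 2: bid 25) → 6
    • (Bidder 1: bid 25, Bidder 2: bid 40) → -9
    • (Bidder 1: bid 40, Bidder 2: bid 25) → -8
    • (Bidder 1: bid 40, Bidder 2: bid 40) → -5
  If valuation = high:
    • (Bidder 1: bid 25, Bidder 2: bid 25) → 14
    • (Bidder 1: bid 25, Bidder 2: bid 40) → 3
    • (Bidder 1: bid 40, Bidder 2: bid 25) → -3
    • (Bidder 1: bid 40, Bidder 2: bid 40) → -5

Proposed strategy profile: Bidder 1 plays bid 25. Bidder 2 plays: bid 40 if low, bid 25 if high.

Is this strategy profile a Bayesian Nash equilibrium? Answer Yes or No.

No

A profile is a BNE iff every type of every player is best-responding given beliefs about the other side.
Bidder 1 plays bid 25: E[bid 25] = 0.25·(2) + 0.75·(-7) = -4.75; E[bid 40] = -4.25. Not best-responding. ✗
Bidder 2 (valuation low), facing bid 25: bid 25 gives 6, bid 40 gives -9. Proposed bid 40 is not best — profitable deviation exists. ✗
Bidder 2 (valuation high), facing bid 25: bid 25 gives 14, bid 40 gives 3. Proposed bid 25 is best. ✓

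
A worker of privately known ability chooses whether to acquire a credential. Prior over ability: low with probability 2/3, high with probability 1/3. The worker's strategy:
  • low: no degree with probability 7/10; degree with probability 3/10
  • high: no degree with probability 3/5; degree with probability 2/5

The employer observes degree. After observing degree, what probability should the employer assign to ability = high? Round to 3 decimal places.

Apply Bayes' rule using the sender's strategy as the likelihood.
P(degree) = (2/3)·(3/10) + (1/3)·(2/5) = 1/3
P(high | degree) = ((1/3)·(2/5)) / (1/3) = (2/15) / (1/3) = 2/5

0.400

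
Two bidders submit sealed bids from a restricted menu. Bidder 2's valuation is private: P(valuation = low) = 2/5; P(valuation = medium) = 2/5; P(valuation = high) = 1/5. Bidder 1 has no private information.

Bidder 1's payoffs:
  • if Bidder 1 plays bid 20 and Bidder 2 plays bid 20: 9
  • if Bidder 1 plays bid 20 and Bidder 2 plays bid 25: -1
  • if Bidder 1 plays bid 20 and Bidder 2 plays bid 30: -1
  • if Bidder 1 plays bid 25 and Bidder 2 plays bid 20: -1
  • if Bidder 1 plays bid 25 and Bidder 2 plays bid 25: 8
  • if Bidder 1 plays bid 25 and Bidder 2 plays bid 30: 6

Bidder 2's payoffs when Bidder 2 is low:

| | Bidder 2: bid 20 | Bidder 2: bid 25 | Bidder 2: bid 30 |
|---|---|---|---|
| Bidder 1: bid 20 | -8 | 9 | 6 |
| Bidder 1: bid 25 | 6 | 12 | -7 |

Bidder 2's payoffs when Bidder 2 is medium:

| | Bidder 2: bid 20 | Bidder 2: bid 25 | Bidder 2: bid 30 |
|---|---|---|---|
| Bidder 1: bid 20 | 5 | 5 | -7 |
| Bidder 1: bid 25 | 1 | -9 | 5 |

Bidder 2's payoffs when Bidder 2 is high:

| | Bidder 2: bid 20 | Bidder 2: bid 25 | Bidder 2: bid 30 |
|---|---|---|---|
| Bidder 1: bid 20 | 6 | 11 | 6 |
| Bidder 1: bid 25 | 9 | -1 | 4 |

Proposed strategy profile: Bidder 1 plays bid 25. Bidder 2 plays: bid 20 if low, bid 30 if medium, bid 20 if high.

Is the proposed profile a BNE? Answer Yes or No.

No

A profile is a BNE iff every type of every player is best-responding given beliefs about the other side.
Bidder 1 plays bid 25: E[bid 25] = 2/5·(-1) + 2/5·(6) + 1/5·(-1) = 9/5; E[bid 20] = 5. Not best-responding. ✗
Bidder 2 (valuation low), facing bid 25: bid 20 gives 6, bid 25 gives 12, bid 30 gives -7. Proposed bid 20 is not best — profitable deviation exists. ✗
Bidder 2 (valuation medium), facing bid 25: bid 20 gives 1, bid 25 gives -9, bid 30 gives 5. Proposed bid 30 is best. ✓
Bidder 2 (valuation high), facing bid 25: bid 20 gives 9, bid 25 gives -1, bid 30 gives 4. Proposed bid 20 is best. ✓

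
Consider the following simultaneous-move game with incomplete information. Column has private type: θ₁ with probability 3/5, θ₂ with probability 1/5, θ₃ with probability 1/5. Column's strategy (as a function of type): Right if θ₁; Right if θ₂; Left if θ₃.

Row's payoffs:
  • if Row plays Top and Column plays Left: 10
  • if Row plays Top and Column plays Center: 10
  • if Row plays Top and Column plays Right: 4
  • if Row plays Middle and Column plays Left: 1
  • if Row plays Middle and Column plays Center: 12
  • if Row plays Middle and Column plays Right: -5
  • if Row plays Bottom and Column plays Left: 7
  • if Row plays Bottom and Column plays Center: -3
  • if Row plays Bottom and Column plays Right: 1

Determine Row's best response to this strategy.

Top

E[Top] = 3/5·(4) + 1/5·(4) + 1/5·(10) = 26/5
E[Middle] = 3/5·(-5) + 1/5·(-5) + 1/5·(1) = -19/5
E[Bottom] = 3/5·(1) + 1/5·(1) + 1/5·(7) = 11/5
Best response: Top (26/5 is the largest).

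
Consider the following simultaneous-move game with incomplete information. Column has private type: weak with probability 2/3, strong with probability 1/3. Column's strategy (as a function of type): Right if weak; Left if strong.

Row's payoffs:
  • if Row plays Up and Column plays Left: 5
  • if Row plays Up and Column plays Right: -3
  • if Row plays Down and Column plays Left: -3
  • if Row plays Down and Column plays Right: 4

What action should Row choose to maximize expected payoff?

Down

Compute Row's expected payoff for each action, taking the expectation over Column's type.
E[Up] = 2/3·(-3) + 1/3·(5) = -1/3
E[Down] = 2/3·(4) + 1/3·(-3) = 5/3
Best response: Down (5/3 is the largest).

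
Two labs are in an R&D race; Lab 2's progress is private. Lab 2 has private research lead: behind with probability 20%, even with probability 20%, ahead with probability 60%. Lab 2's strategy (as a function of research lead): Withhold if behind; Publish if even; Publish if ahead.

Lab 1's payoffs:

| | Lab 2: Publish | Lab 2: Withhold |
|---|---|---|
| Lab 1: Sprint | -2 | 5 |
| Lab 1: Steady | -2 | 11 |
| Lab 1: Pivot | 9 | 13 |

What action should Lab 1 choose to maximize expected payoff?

E[Sprint] = 0.2·(5) + 0.2·(-2) + 0.6·(-2) = -0.6
E[Steady] = 0.2·(11) + 0.2·(-2) + 0.6·(-2) = 0.6
E[Pivot] = 0.2·(13) + 0.2·(9) + 0.6·(9) = 9.8
Best response: Pivot (9.8 is the largest).

Pivot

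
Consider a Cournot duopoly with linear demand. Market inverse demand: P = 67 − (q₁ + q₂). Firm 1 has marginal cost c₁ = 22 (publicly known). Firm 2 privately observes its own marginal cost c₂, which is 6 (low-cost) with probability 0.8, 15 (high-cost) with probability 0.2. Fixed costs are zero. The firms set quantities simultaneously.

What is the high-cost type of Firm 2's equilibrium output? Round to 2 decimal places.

20.87

Type-c best response for Firm 2: q₂(c) = (67 − c)/2 − q₁/2.
Firm 1 maximizes expected profit; its first-order condition is 67 − 2q₁ − E[q₂] − 22 = 0.
Substituting E[q₂] and solving: E[c₂] = 7.8, so q₁ = (67 − 2·22 + 7.8)/3 = 10.2667.
q₂(high-cost) = (67 − 15 − 10.2667)/2 = 20.8667.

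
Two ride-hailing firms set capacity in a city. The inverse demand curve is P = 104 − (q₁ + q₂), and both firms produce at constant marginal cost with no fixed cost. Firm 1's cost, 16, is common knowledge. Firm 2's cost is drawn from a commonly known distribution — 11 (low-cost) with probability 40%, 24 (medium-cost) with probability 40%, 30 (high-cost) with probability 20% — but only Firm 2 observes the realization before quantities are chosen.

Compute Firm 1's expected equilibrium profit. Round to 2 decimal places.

Firm 2 with cost c maximizes (104 − (q₁+q₂) − c)·q₂, giving q₂(c) = (104 − c − q₁)/2.
E[c₂] = 0.4·11 + 0.4·24 + 0.2·30 = 20
Firm 1's FOC against E[q₂] yields q₁ = (104 − 2·16 + E[c₂])/3 = (104 − 32 + 20)/3 = 30.6667.
E[P] = 104 − (q₁ + E[q₂]) = 46.6667; Firm 1's expected profit = (E[P] − 16)·q₁ = (46.6667 − 16)·30.6667 = 940.444.

940.44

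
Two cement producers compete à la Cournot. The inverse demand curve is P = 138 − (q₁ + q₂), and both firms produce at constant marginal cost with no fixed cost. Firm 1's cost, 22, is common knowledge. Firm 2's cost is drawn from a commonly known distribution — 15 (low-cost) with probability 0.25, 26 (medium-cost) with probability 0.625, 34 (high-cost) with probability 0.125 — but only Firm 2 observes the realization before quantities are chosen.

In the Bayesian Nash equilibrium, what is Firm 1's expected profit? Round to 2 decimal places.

Firm 2 with cost c maximizes (138 − (q₁+q₂) − c)·q₂, giving q₂(c) = (138 − c − q₁)/2.
E[c₂] = 0.25·15 + 0.625·26 + 0.125·34 = 24.25
Firm 1's FOC against E[q₂] yields q₁ = (138 − 2·22 + E[c₂])/3 = (138 − 44 + 24.25)/3 = 39.4167.
E[P] = 138 − (q₁ + E[q₂]) = 61.4167; Firm 1's expected profit = (E[P] − 22)·q₁ = (61.4167 − 22)·39.4167 = 1553.67.

1553.67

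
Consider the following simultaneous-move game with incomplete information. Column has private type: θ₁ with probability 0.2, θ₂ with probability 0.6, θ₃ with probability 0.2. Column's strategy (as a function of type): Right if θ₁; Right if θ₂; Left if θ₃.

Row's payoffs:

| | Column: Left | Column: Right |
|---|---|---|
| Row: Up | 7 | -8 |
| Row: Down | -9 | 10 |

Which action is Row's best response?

Down

E[Up] = 0.2·(-8) + 0.6·(-8) + 0.2·(7) = -5
E[Down] = 0.2·(10) + 0.6·(10) + 0.2·(-9) = 6.2
Best response: Down (6.2 is the largest).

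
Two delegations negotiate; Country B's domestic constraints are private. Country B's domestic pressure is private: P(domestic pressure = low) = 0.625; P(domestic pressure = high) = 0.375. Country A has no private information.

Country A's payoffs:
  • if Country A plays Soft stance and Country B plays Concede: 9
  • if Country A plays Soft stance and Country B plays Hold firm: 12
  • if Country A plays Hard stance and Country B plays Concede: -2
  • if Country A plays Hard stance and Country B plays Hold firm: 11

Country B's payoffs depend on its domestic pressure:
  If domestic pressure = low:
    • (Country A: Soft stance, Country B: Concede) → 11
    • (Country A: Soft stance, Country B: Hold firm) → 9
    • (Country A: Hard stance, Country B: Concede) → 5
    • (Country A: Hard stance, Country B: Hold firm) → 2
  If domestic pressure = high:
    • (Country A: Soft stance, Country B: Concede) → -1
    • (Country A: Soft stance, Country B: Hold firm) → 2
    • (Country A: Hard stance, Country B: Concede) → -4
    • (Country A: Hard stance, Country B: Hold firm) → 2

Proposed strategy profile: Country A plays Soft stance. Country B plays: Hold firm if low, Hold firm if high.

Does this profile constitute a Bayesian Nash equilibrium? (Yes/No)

Country A plays Soft stance: E[Soft stance] = 0.625·(12) + 0.375·(12) = 12; E[Hard stance] = 11. Best-responding. ✓
Country B (domestic pressure low), facing Soft stance: Concede gives 11, Hold firm gives 9. Proposed Hold firm is not best — profitable deviation exists. ✗
Country B (domestic pressure high), facing Soft stance: Concede gives -1, Hold firm gives 2. Proposed Hold firm is best. ✓

No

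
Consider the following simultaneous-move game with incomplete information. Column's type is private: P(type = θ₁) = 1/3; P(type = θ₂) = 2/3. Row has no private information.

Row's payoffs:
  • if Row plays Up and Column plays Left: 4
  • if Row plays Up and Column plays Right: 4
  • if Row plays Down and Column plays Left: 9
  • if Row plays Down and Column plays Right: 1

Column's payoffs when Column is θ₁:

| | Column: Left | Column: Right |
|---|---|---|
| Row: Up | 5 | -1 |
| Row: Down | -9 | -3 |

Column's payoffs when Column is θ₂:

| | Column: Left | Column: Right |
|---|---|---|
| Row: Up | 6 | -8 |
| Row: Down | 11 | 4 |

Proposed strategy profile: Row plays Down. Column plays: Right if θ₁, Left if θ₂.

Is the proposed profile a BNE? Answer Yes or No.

Row plays Down: E[Down] = 1/3·(1) + 2/3·(9) = 19/3; E[Up] = 4. Best-responding. ✓
Column (type θ₁), facing Down: Left gives -9, Right gives -3. Proposed Right is best. ✓
Column (type θ₂), facing Down: Left gives 11, Right gives 4. Proposed Left is best. ✓

Yes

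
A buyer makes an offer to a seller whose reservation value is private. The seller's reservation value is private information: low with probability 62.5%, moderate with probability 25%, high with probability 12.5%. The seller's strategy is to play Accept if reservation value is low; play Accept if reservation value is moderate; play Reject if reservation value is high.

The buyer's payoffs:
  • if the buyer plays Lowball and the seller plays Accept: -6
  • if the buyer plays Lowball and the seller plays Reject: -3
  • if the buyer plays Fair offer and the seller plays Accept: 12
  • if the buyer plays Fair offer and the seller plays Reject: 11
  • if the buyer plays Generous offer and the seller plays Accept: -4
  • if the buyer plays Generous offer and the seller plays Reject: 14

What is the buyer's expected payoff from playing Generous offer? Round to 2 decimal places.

Take the expectation over the seller's reservation value, weighting each type's action by its prior probability.
E[Generous offer] = 0.625·(-4) + 0.25·(-4) + 0.125·14 = (-2.5) + (-1) + 1.75 = -1.75

-1.75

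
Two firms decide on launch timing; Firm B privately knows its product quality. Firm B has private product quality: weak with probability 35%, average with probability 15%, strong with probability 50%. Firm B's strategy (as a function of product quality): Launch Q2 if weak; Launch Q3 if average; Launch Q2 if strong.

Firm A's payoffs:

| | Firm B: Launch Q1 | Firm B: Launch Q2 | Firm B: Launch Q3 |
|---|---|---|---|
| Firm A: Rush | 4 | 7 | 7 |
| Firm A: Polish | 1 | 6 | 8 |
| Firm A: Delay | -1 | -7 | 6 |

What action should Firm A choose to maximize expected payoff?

E[Rush] = 0.35·(7) + 0.15·(7) + 0.5·(7) = 7
E[Polish] = 0.35·(6) + 0.15·(8) + 0.5·(6) = 6.3
E[Delay] = 0.35·(-7) + 0.15·(6) + 0.5·(-7) = -5.05
Best response: Rush (7 is the largest).

Rush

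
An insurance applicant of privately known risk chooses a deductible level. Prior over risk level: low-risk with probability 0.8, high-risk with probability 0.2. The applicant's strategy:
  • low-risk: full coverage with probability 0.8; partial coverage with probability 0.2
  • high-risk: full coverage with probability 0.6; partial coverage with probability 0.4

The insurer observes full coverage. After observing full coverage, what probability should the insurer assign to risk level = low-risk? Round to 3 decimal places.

0.842

Apply Bayes' rule using the sender's strategy as the likelihood.
P(full coverage) = 0.8·0.8 + 0.2·0.6 = 0.76
P(low-risk | full coverage) = (0.8·0.8) / 0.76 = 0.64 / 0.76 = 0.842105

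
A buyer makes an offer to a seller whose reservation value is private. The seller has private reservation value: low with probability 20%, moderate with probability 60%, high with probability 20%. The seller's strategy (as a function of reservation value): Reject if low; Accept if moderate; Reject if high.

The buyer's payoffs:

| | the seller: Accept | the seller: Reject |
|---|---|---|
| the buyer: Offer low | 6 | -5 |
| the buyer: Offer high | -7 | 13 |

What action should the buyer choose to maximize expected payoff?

Compute the buyer's expected payoff for each action, taking the expectation over the seller's type.
E[Offer low] = 0.2·(-5) + 0.6·(6) + 0.2·(-5) = 1.6
E[Offer high] = 0.2·(13) + 0.6·(-7) + 0.2·(13) = 1
Best response: Offer low (1.6 is the largest).

Offer low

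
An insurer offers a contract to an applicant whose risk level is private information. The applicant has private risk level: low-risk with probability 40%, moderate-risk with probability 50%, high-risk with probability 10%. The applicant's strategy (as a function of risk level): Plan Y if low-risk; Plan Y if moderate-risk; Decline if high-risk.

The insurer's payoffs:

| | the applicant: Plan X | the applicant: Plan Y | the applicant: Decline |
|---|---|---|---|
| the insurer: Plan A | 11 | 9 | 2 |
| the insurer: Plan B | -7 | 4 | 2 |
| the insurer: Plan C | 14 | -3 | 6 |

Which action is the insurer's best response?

E[Plan A] = 0.4·(9) + 0.5·(9) + 0.1·(2) = 8.3
E[Plan B] = 0.4·(4) + 0.5·(4) + 0.1·(2) = 3.8
E[Plan C] = 0.4·(-3) + 0.5·(-3) + 0.1·(6) = -2.1
Best response: Plan A (8.3 is the largest).

Plan A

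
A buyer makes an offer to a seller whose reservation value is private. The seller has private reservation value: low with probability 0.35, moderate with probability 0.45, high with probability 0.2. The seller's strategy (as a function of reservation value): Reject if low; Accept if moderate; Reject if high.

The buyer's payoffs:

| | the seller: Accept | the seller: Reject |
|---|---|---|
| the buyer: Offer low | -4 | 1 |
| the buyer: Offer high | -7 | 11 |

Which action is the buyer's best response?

E[Offer low] = 0.35·(1) + 0.45·(-4) + 0.2·(1) = -1.25
E[Offer high] = 0.35·(11) + 0.45·(-7) + 0.2·(11) = 2.9
Best response: Offer high (2.9 is the largest).

Offer high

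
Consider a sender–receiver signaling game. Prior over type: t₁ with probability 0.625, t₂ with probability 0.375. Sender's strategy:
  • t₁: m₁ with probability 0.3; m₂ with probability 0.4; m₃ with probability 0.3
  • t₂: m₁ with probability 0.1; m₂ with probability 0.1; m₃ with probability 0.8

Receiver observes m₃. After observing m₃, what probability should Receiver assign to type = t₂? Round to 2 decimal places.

0.62

P(m₃) = 0.625·0.3 + 0.375·0.8 = 0.4875
P(t₂ | m₃) = (0.375·0.8) / 0.4875 = 0.3 / 0.4875 = 0.615385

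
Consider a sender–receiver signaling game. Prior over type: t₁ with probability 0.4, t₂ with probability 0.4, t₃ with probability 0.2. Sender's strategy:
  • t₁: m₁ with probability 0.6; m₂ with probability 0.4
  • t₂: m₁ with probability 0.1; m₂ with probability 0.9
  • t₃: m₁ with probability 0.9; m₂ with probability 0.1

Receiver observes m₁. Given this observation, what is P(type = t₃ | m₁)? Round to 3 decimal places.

0.391

Apply Bayes' rule using the sender's strategy as the likelihood.
P(m₁) = 0.4·0.6 + 0.4·0.1 + 0.2·0.9 = 0.46
P(t₃ | m₁) = (0.2·0.9) / 0.46 = 0.18 / 0.46 = 0.391304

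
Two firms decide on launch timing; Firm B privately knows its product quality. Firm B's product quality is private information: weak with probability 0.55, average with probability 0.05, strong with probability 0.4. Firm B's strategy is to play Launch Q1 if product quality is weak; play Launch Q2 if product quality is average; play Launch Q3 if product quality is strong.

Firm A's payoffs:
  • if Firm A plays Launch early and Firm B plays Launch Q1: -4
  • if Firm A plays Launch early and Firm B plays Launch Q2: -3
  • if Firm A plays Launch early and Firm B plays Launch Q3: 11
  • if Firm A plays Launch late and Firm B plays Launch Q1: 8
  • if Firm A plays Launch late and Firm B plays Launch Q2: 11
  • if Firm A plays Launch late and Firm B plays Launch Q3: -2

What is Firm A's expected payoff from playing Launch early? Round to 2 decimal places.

2.05

E[Launch early] = 0.55·(-4) + 0.05·(-3) + 0.4·11 = (-2.2) + (-0.15) + 4.4 = 2.05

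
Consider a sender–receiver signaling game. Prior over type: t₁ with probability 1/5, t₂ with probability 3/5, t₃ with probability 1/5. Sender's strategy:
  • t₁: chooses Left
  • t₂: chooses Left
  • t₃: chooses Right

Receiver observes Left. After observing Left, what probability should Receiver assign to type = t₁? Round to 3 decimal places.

0.250

P(Left) = (1/5)·1 + (3/5)·1 + (1/5)·0 = 4/5
P(t₁ | Left) = ((1/5)·1) / (4/5) = (1/5) / (4/5) = 1/4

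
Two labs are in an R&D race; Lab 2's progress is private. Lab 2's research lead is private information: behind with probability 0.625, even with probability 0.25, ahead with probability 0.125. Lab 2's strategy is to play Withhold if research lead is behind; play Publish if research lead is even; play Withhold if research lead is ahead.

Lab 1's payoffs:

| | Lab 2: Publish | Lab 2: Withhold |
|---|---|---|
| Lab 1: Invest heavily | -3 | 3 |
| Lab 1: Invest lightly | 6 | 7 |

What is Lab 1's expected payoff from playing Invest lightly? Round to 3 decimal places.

6.750

Take the expectation over Lab 2's research lead, weighting each type's action by its prior probability.
E[Invest lightly] = 0.625·7 + 0.25·6 + 0.125·7 = 4.375 + 1.5 + 0.875 = 6.75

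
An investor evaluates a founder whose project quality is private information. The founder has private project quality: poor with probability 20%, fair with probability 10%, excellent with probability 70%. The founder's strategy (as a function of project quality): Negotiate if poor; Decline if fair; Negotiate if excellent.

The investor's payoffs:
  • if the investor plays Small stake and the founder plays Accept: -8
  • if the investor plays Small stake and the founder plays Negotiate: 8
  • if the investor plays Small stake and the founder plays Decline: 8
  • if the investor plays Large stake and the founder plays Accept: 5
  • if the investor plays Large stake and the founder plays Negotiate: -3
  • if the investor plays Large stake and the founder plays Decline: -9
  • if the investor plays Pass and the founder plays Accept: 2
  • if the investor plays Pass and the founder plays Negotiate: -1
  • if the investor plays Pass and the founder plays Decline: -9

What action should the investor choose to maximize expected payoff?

Small stake

E[Small stake] = 0.2·(8) + 0.1·(8) + 0.7·(8) = 8
E[Large stake] = 0.2·(-3) + 0.1·(-9) + 0.7·(-3) = -3.6
E[Pass] = 0.2·(-1) + 0.1·(-9) + 0.7·(-1) = -1.8
Best response: Small stake (8 is the largest).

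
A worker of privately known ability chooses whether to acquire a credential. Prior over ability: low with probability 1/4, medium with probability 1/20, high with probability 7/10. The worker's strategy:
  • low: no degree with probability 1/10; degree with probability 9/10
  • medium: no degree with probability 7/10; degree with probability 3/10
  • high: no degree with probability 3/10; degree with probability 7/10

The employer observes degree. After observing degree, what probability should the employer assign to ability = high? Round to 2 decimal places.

0.67

P(degree) = (1/4)·(9/10) + (1/20)·(3/10) + (7/10)·(7/10) = 73/100
P(high | degree) = ((7/10)·(7/10)) / (73/100) = (49/100) / (73/100) = 49/73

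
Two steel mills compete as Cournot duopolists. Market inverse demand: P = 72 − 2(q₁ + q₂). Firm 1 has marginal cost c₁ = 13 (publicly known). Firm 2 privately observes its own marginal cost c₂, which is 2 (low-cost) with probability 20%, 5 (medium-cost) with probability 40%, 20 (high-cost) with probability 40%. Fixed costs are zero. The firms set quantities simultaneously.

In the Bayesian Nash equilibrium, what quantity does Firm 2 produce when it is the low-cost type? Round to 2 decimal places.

Each type of Firm 2 best-responds to q₁; Firm 1 best-responds to the expected q₂ over Firm 2's types.
Firm 2 with cost c maximizes (72 − 2(q₁+q₂) − c)·q₂, giving q₂(c) = (72 − c − 2q₁)/4.
E[c₂] = 0.2·2 + 0.4·5 + 0.4·20 = 10.4
Firm 1's FOC against E[q₂] yields q₁ = (72 − 2·13 + E[c₂])/6 = (72 − 26 + 10.4)/6 = 9.4.
q₂(low-cost) = (72 − 2 − 2·9.4)/4 = 12.8.

12.80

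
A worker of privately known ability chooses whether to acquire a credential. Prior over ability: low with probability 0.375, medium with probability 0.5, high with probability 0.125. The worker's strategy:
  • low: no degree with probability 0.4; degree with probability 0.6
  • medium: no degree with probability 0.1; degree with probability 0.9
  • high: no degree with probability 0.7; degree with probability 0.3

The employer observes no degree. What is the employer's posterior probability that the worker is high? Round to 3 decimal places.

0.304

P(no degree) = 0.375·0.4 + 0.5·0.1 + 0.125·0.7 = 0.2875
P(high | no degree) = (0.125·0.7) / 0.2875 = 0.0875 / 0.2875 = 0.304348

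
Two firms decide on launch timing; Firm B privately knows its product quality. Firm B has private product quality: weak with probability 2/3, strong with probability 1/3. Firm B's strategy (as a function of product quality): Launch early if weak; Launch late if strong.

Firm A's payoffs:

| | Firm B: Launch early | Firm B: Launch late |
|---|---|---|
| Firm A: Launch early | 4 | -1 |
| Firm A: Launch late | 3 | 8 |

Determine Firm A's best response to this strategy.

E[Launch early] = 2/3·(4) + 1/3·(-1) = 7/3
E[Launch late] = 2/3·(3) + 1/3·(8) = 14/3
Best response: Launch late (14/3 is the largest).

Launch late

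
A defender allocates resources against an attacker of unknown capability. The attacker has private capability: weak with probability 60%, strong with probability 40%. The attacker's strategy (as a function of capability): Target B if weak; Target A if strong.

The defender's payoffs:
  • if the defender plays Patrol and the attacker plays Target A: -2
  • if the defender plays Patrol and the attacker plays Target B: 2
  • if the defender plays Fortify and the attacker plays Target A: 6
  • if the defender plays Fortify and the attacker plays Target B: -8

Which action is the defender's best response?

E[Patrol] = 0.6·(2) + 0.4·(-2) = 0.4
E[Fortify] = 0.6·(-8) + 0.4·(6) = -2.4
Best response: Patrol (0.4 is the largest).

Patrol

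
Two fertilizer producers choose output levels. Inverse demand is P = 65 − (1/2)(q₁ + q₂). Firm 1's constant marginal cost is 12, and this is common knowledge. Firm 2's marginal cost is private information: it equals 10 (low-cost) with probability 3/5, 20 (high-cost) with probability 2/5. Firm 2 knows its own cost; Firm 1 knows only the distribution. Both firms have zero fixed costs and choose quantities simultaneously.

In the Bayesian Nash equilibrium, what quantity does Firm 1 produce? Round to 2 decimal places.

36.67

Each type of Firm 2 best-responds to q₁; Firm 1 best-responds to the expected q₂ over Firm 2's types.
Firm 2 with cost c maximizes (65 − (1/2)(q₁+q₂) − c)·q₂, giving q₂(c) = (65 − c − (1/2)q₁).
E[c₂] = 3/5·10 + 2/5·20 = 14
Firm 1's FOC against E[q₂] yields q₁ = (65 − 2·12 + E[c₂])/(3/2) = (65 − 24 + 14)/(3/2) = 36.6667.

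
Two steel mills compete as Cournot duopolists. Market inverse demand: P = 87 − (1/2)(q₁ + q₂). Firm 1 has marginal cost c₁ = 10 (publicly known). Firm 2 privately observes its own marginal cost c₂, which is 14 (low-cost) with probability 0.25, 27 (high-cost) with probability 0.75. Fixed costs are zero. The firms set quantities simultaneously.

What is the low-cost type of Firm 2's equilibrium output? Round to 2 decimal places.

Each type of Firm 2 best-responds to q₁; Firm 1 best-responds to the expected q₂ over Firm 2's types.
Firm 2 with cost c maximizes (87 − (1/2)(q₁+q₂) − c)·q₂, giving q₂(c) = (87 − c − (1/2)q₁).
E[c₂] = 0.25·14 + 0.75·27 = 23.75
Firm 1's FOC against E[q₂] yields q₁ = (87 − 2·10 + E[c₂])/(3/2) = (87 − 20 + 23.75)/(3/2) = 60.5.
q₂(low-cost) = (87 − 14 − (1/2)·60.5) = 42.75.

42.75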